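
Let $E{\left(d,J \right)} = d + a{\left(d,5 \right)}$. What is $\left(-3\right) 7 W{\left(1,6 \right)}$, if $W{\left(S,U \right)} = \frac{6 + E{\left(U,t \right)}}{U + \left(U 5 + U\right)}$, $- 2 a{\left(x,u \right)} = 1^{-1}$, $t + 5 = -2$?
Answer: $- \frac{23}{4} \approx -5.75$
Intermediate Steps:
$t = -7$ ($t = -5 - 2 = -7$)
$a{\left(x,u \right)} = - \frac{1}{2}$ ($a{\left(x,u \right)} = - \frac{1}{2 \cdot 1} = \left(- \frac{1}{2}\right) 1 = - \frac{1}{2}$)
$E{\left(d,J \right)} = - \frac{1}{2} + d$ ($E{\left(d,J \right)} = d - \frac{1}{2} = - \frac{1}{2} + d$)
$W{\left(S,U \right)} = \frac{\frac{11}{2} + U}{7 U}$ ($W{\left(S,U \right)} = \frac{6 + \left(- \frac{1}{2} + U\right)}{U + \left(U 5 + U\right)} = \frac{\frac{11}{2} + U}{U + \left(5 U + U\right)} = \frac{\frac{11}{2} + U}{U + 6 U} = \frac{\frac{11}{2} + U}{7 U}$)
$\left(-3\right) 7 W{\left(1,6 \right)} = \left(-3\right) 7 \frac{11 + 2 \cdot 6}{14 \cdot 6} = - 21 \cdot \frac{1}{14} \cdot \frac{1}{6} \left(11 + 12\right) = - 21 \cdot \frac{1}{14} \cdot \frac{1}{6} \cdot 23 = \left(-21\right) \frac{23}{84} = - \frac{23}{4}$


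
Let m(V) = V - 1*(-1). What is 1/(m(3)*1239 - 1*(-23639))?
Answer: 1/28595 ≈ 3.4971e-5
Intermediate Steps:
m(V) = 1 + V (m(V) = V + 1 = 1 + V)
1/(m(3)*1239 - 1*(-23639)) = 1/((1 + 3)*1239 - 1*(-23639)) = 1/(4*1239 + 23639) = 1/(4956 + 23639) = 1/28595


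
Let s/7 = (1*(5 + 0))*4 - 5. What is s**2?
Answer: 11025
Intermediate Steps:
s = 105 (s = 7*((1*(5 + 0))*4 - 5) = 7*((1*5)*4 - 5) = 7*(5*4 - 5) = 7*(20 - 5) = 7*15 = 105)
s**2 = 105**2 = 11025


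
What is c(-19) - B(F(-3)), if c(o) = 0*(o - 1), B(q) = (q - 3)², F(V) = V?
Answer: -36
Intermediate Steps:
B(q) = (-3 + q)²
c(o) = 0 (c(o) = 0*(-1 + o) = 0)
c(-19) - B(F(-3)) = 0 - (-3 - 3)² = 0 - 1*(-6)² = 0 - 1*36 = 0 - 36 = -36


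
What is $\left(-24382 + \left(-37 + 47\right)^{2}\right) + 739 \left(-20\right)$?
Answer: $-39062$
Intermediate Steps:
$\left(-24382 + \left(-37 + 47\right)^{2}\right) + 739 \left(-20\right) = \left(-24382 + 10^{2}\right) - 14780 = \left(-24382 + 100\right) - 14780 = -24282 - 14780 = -39062$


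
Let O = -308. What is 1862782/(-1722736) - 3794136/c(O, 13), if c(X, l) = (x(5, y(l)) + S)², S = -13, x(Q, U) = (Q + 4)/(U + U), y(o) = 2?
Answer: -52292079550727/1592669432 ≈ -32833.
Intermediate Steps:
x(Q, U) = (4 + Q)/(2*U) (x(Q, U) = (4 + Q)/((2*U)) = (4 + Q)*(1/(2*U)) = (4 + Q)/(2*U))
c(X, l) = 1849/16 (c(X, l) = ((½)*(4 + 5)/2 - 13)² = ((½)*(½)*9 - 13)² = (9/4 - 13)² = (-43/4)² = 1849/16)
1862782/(-1722736) - 3794136/c(O, 13) = 1862782/(-1722736) - 3794136/1849/16 = 1862782*(-1/1722736) - 3794136*16/1849 = -931391/861368 - 60706176/1849 = -52292079550727/1592669432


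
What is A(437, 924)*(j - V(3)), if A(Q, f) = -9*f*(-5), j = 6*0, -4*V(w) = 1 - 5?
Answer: -41580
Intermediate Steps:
V(w) = 1 (V(w) = -(1 - 5)/4 = -¼*(-4) = 1)
j = 0
A(Q, f) = 45*f
A(437, 924)*(j - V(3)) = (45*924)*(0 - 1*1) = 41580*(0 - 1) = 41580*(-1) = -41580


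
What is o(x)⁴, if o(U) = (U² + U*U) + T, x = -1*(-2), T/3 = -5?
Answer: 2401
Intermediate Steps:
T = -15 (T = 3*(-5) = -15)
x = 2
o(U) = -15 + 2*U² (o(U) = (U² + U*U) - 15 = (U² + U²) - 15 = 2*U² - 15 = -15 + 2*U²)
o(x)⁴ = (-15 + 2*2²)⁴ = (-15 + 2*4)⁴ = (-15 + 8)⁴ = (-7)⁴ = 2401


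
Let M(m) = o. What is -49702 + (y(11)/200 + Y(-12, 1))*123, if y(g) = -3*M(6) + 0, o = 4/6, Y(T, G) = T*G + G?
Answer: -5105623/100 ≈ -51056.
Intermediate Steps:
Y(T, G) = G + G*T (Y(T, G) = G*T + G = G + G*T)
o = ⅔ (o = 4*(⅙) = ⅔ ≈ 0.66667)
M(m) = ⅔
y(g) = -2 (y(g) = -3*⅔ + 0 = -2 + 0 = -2)
-49702 + (y(11)/200 + Y(-12, 1))*123 = -49702 + (-2/200 + 1*(1 - 12))*123 = -49702 + (-2*1/200 + 1*(-11))*123 = -49702 + (-1/100 - 11)*123 = -49702 - 1101/100*123 = -49702 - 135423/100 = -5105623/100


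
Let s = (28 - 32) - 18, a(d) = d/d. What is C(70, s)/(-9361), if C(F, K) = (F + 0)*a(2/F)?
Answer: -70/9361 ≈ -0.0074778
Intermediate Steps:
a(d) = 1
s = -22 (s = -4 - 18 = -22)
C(F, K) = F (C(F, K) = (F + 0)*1 = F*1 = F)
C(70, s)/(-9361) = 70/(-9361) = 70*(-1/9361) = -70/9361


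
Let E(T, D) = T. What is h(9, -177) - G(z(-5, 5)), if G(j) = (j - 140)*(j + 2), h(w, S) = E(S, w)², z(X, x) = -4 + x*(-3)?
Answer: 28626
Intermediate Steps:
z(X, x) = -4 - 3*x
h(w, S) = S²
G(j) = (-140 + j)*(2 + j)
h(9, -177) - G(z(-5, 5)) = (-177)² - (-280 + (-4 - 3*5)² - 138*(-4 - 3*5)) = 31329 - (-280 + (-4 - 15)² - 138*(-4 - 15)) = 31329 - (-280 + (-19)² - 138*(-19)) = 31329 - (-280 + 361 + 2622) = 31329 - 1*2703 = 31329 - 2703 = 28626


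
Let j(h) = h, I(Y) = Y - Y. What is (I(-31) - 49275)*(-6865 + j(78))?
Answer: 334429425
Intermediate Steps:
I(Y) = 0
(I(-31) - 49275)*(-6865 + j(78)) = (0 - 49275)*(-6865 + 78) = -49275*(-6787) = 334429425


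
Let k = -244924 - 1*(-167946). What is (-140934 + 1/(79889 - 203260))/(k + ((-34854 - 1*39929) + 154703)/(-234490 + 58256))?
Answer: 1532105128036255/836839111431206 ≈ 1.8308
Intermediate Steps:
k = -76978 (k = -244924 + 167946 = -76978)
(-140934 + 1/(79889 - 203260))/(k + ((-34854 - 1*39929) + 154703)/(-234490 + 58256)) = (-140934 + 1/(79889 - 203260))/(-76978 + ((-34854 - 1*39929) + 154703)/(-234490 + 58256)) = (-140934 + 1/(-123371))/(-76978 + ((-34854 - 39929) + 154703)/(-176234)) = (-140934 - 1/123371)/(-76978 + (-74783 + 154703)*(-1/176234)) = -17387168515/(123371*(-76978 + 79920*(-1/176234))) = -17387168515/(123371*(-76978 - 39960/88117)) = -17387168515/(123371*(-6783110386/88117)) = -17387168515/123371*(-88117/6783110386) = 1532105128036255/836839111431206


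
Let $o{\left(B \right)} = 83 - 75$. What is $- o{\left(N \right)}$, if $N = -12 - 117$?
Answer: $-8$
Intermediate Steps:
$N = -129$ ($N = -12 - 117 = -129$)
$o{\left(B \right)} = 8$
$- o{\left(N \right)} = \left(-1\right) 8 = -8$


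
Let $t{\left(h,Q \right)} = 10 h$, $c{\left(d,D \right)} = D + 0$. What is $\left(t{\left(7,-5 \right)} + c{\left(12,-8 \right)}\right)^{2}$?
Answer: $3844$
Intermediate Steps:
$c{\left(d,D \right)} = D$
$\left(t{\left(7,-5 \right)} + c{\left(12,-8 \right)}\right)^{2} = \left(10 \cdot 7 - 8\right)^{2} = \left(70 - 8\right)^{2} = 62^{2} = 3844$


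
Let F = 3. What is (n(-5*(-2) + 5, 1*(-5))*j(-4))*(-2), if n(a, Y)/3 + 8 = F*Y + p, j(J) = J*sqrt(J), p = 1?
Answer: -1056*I ≈ -1056.0*I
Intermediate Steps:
j(J) = J**(3/2)
n(a, Y) = -21 + 9*Y (n(a, Y) = -24 + 3*(3*Y + 1) = -24 + 3*(1 + 3*Y) = -24 + (3 + 9*Y) = -21 + 9*Y)
(n(-5*(-2) + 5, 1*(-5))*j(-4))*(-2) = ((-21 + 9*(1*(-5)))*(-4)**(3/2))*(-2) = ((-21 + 9*(-5))*(-8*I))*(-2) = ((-21 - 45)*(-8*I))*(-2) = -(-528)*I*(-2) = (528*I)*(-2) = -1056*I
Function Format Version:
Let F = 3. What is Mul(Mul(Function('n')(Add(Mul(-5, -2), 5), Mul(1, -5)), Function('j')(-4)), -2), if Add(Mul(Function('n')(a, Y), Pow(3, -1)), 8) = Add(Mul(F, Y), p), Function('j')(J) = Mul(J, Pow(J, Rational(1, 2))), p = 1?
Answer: Mul(-1056, I) ≈ Mul(-1056.0, I)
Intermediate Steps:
Function('j')(J) = Pow(J, Rational(3, 2))
Function('n')(a, Y) = Add(-21, Mul(9, Y)) (Function('n')(a, Y) = Add(-24, Mul(3, Add(Mul(3, Y), 1))) = Add(-24, Mul(3, Add(1, Mul(3, Y)))) = Add(-24, Add(3, Mul(9, Y))) = Add(-21, Mul(9, Y)))
Mul(Mul(Function('n')(Add(Mul(-5, -2), 5), Mul(1, -5)), Function('j')(-4)), -2) = Mul(Mul(Add(-21, Mul(9, Mul(1, -5))), Pow(-4, Rational(3, 2))), -2) = Mul(Mul(Add(-21, Mul(9, -5)), Mul(-8, I)), -2) = Mul(Mul(Add(-21, -45), Mul(-8, I)), -2) = Mul(Mul(-66, Mul(-8, I)), -2) = Mul(Mul(528, I), -2) = Mul(-1056, I)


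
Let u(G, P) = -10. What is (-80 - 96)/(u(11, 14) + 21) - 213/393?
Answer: -2167/131 ≈ -16.542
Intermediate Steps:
(-80 - 96)/(u(11, 14) + 21) - 213/393 = (-80 - 96)/(-10 + 21) - 213/393 = -176/11 - 213/393 = -176*1/11 - 1*71/131 = -16 - 71/131 = -2167/131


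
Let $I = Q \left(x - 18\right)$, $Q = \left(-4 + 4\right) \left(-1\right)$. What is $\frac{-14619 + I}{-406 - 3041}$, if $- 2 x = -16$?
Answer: $\frac{4873}{1149} \approx 4.2411$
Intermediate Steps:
$x = 8$ ($x = \left(- \frac{1}{2}\right) \left(-16\right) = 8$)
$Q = 0$ ($Q = 0 \left(-1\right) = 0$)
$I = 0$ ($I = 0 \left(8 - 18\right) = 0 \left(-10\right) = 0$)
$\frac{-14619 + I}{-406 - 3041} = \frac{-14619 + 0}{-406 - 3041} = - \frac{14619}{-3447} = \left(-14619\right) \left(- \frac{1}{3447}\right) = \frac{4873}{1149}$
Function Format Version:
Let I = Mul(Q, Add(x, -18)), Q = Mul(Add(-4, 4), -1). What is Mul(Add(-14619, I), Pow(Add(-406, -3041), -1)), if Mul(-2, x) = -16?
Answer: Rational(4873, 1149) ≈ 4.2411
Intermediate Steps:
x = 8 (x = Mul(Rational(-1, 2), -16) = 8)
Q = 0 (Q = Mul(0, -1) = 0)
I = 0 (I = Mul(0, Add(8, -18)) = Mul(0, -10) = 0)
Mul(Add(-14619, I), Pow(Add(-406, -3041), -1)) = Mul(Add(-14619, 0), Pow(Add(-406, -3041), -1)) = Mul(-14619, Pow(-3447, -1)) = Mul(-14619, Rational(-1, 3447)) = Rational(4873, 1149)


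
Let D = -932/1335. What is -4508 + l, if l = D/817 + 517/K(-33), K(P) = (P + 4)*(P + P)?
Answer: -95053481327/21086770 ≈ -4507.7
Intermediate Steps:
K(P) = 2*P*(4 + P) (K(P) = (4 + P)*(2*P) = 2*P*(4 + P))
D = -932/1335 (D = -932*1/1335 = -932/1335 ≈ -0.69813)
l = 5677833/21086770 (l = -932/1335/817 + 517/((2*(-33)*(4 - 33))) = -932/1335*1/817 + 517/((2*(-33)*(-29))) = -932/1090695 + 517/1914 = -932/1090695 + 517*(1/1914) = -932/1090695 + 47/174 = 5677833/21086770 ≈ 0.26926)
-4508 + l = -4508 + 5677833/21086770 = -95053481327/21086770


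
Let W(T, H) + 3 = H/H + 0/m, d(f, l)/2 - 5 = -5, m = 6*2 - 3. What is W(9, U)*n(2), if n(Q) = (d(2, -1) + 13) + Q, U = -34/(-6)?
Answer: -30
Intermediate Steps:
U = 17/3 (U = -34*(-⅙) = 17/3 ≈ 5.6667)
m = 9 (m = 12 - 3 = 9)
d(f, l) = 0 (d(f, l) = 10 + 2*(-5) = 10 - 10 = 0)
W(T, H) = -2 (W(T, H) = -3 + (H/H + 0/9) = -3 + (1 + 0*(⅑)) = -3 + (1 + 0) = -3 + 1 = -2)
n(Q) = 13 + Q (n(Q) = (0 + 13) + Q = 13 + Q)
W(9, U)*n(2) = -2*(13 + 2) = -2*15 = -30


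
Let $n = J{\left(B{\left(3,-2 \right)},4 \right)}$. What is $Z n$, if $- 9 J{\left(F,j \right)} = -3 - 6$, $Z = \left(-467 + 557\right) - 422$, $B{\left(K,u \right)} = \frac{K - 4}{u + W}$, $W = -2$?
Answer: $-332$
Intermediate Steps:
$B{\left(K,u \right)} = \frac{-4 + K}{-2 + u}$ ($B{\left(K,u \right)} = \frac{K - 4}{u - 2} = \frac{-4 + K}{-2 + u}$)
$Z = -332$ ($Z = 90 - 422 = -332$)
$J{\left(F,j \right)} = 1$ ($J{\left(F,j \right)} = - \frac{-3 - 6}{9} = \left(- \frac{1}{9}\right) \left(-9\right) = 1$)
$n = 1$
$Z n = \left(-332\right) 1 = -332$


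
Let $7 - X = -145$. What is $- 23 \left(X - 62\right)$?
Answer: $-2070$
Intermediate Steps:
$X = 152$ ($X = 7 - -145 = 7 + 145 = 152$)
$- 23 \left(X - 62\right) = - 23 \left(152 - 62\right) = \left(-23\right) 90 = -2070$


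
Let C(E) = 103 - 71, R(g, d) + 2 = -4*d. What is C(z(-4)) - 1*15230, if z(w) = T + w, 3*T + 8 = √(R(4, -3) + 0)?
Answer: -15198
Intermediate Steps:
R(g, d) = -2 - 4*d
T = -8/3 + √10/3 (T = -8/3 + √((-2 - 4*(-3)) + 0)/3 = -8/3 + √((-2 + 12) + 0)/3 = -8/3 + √(10 + 0)/3 = -8/3 + √10/3 ≈ -1.6126)
z(w) = -8/3 + w + √10/3 (z(w) = (-8/3 + √10/3) + w = -8/3 + w + √10/3)
C(E) = 32
C(z(-4)) - 1*15230 = 32 - 1*15230 = 32 - 15230 = -15198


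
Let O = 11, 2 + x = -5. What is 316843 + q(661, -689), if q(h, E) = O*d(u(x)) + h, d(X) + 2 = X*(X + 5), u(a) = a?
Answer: 317636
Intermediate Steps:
x = -7 (x = -2 - 5 = -7)
d(X) = -2 + X*(5 + X) (d(X) = -2 + X*(X + 5) = -2 + X*(5 + X))
q(h, E) = 132 + h (q(h, E) = 11*(-2 + (-7)² + 5*(-7)) + h = 11*(-2 + 49 - 35) + h = 11*12 + h = 132 + h)
316843 + q(661, -689) = 316843 + (132 + 661) = 316843 + 793 = 317636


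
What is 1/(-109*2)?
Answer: -1/218 ≈ -0.0045872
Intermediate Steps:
1/(-109*2) = 1/(-218) = -1/218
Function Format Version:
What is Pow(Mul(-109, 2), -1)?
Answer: Rational(-1, 218) ≈ -0.0045872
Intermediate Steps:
Pow(Mul(-109, 2), -1) = Pow(-218, -1) = Rational(-1, 218)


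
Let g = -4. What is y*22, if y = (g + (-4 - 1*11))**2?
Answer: 7942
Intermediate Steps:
y = 361 (y = (-4 + (-4 - 1*11))**2 = (-4 + (-4 - 11))**2 = (-4 - 15)**2 = (-19)**2 = 361)
y*22 = 361*22 = 7942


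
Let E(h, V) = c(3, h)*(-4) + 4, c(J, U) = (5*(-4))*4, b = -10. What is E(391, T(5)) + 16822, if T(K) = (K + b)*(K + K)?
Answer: 17146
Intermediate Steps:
T(K) = 2*K*(-10 + K) (T(K) = (K - 10)*(K + K) = (-10 + K)*(2*K) = 2*K*(-10 + K))
c(J, U) = -80 (c(J, U) = -20*4 = -80)
E(h, V) = 324 (E(h, V) = -80*(-4) + 4 = 320 + 4 = 324)
E(391, T(5)) + 16822 = 324 + 16822 = 17146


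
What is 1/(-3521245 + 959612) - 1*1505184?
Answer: -3855729005473/2561633 ≈ -1.5052e+6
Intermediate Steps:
1/(-3521245 + 959612) - 1*1505184 = 1/(-2561633) - 1505184 = -1/2561633 - 1505184 = -3855729005473/2561633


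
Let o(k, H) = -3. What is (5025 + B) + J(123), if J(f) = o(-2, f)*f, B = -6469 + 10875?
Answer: 9062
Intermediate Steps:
B = 4406
J(f) = -3*f
(5025 + B) + J(123) = (5025 + 4406) - 3*123 = 9431 - 369 = 9062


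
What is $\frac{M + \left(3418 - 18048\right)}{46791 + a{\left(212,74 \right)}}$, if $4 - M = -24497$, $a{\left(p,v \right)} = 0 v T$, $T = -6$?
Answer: $\frac{9871}{46791} \approx 0.21096$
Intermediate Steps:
$a{\left(p,v \right)} = 0$ ($a{\left(p,v \right)} = 0 v \left(-6\right) = 0 \left(-6\right) = 0$)
$M = 24501$ ($M = 4 - -24497 = 4 + 24497 = 24501$)
$\frac{M + \left(3418 - 18048\right)}{46791 + a{\left(212,74 \right)}} = \frac{24501 + \left(3418 - 18048\right)}{46791 + 0} = \frac{24501 - 14630}{46791} = 9871 \cdot \frac{1}{46791} = \frac{9871}{46791}$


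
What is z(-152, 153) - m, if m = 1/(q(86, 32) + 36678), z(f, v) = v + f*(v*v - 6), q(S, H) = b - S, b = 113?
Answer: -130563465616/36705 ≈ -3.5571e+6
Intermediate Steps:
q(S, H) = 113 - S
z(f, v) = v + f*(-6 + v²) (z(f, v) = v + f*(v² - 6) = v + f*(-6 + v²))
m = 1/36705 (m = 1/((113 - 1*86) + 36678) = 1/((113 - 86) + 36678) = 1/(27 + 36678) = 1/36705 ≈ 2.7244e-5)
z(-152, 153) - m = (153 - 6*(-152) - 152*153²) - 1*1/36705 = (153 + 912 - 152*23409) - 1/36705 = (153 + 912 - 3558168) - 1/36705 = -3557103 - 1/36705 = -130563465616/36705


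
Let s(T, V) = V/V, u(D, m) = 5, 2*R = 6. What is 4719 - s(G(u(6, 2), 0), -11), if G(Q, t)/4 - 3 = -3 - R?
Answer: 4718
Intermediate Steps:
R = 3 (R = (½)*6 = 3)
G(Q, t) = -12 (G(Q, t) = 12 + 4*(-3 - 1*3) = 12 + 4*(-3 - 3) = 12 + 4*(-6) = 12 - 24 = -12)
s(T, V) = 1
4719 - s(G(u(6, 2), 0), -11) = 4719 - 1*1 = 4719 - 1 = 4718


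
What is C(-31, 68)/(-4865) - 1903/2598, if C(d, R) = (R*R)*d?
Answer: 363149617/12639270 ≈ 28.732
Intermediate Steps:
C(d, R) = d*R² (C(d, R) = R²*d = d*R²)
C(-31, 68)/(-4865) - 1903/2598 = -31*68²/(-4865) - 1903/2598 = -31*4624*(-1/4865) - 1903*1/2598 = -143344*(-1/4865) - 1903/2598 = 143344/4865 - 1903/2598 = 363149617/12639270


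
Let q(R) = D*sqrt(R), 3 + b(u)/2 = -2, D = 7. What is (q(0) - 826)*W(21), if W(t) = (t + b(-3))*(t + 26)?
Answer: -427042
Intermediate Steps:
b(u) = -10 (b(u) = -6 + 2*(-2) = -6 - 4 = -10)
q(R) = 7*sqrt(R)
W(t) = (-10 + t)*(26 + t) (W(t) = (t - 10)*(t + 26) = (-10 + t)*(26 + t))
(q(0) - 826)*W(21) = (7*sqrt(0) - 826)*(-260 + 21**2 + 16*21) = (7*0 - 826)*(-260 + 441 + 336) = (0 - 826)*517 = -826*517 = -427042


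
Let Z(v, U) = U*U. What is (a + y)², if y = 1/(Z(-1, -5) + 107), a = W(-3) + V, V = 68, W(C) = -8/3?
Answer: 8265625/1936 ≈ 4269.4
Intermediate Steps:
W(C) = -8/3 (W(C) = -8*⅓ = -8/3)
Z(v, U) = U²
a = 196/3 (a = -8/3 + 68 = 196/3 ≈ 65.333)
y = 1/132 (y = 1/((-5)² + 107) = 1/(25 + 107) = 1/132 ≈ 0.0075758)
(a + y)² = (196/3 + 1/132)² = (2875/44)² = 8265625/1936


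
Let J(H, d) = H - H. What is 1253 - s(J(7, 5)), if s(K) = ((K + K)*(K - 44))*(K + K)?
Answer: 1253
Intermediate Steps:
J(H, d) = 0
s(K) = 4*K²*(-44 + K) (s(K) = ((2*K)*(-44 + K))*(2*K) = (2*K*(-44 + K))*(2*K) = 4*K²*(-44 + K))
1253 - s(J(7, 5)) = 1253 - 4*0²*(-44 + 0) = 1253 - 4*0*(-44) = 1253 - 1*0 = 1253 + 0 = 1253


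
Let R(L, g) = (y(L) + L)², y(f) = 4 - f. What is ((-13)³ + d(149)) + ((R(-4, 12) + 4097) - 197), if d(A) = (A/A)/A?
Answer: 256132/149 ≈ 1719.0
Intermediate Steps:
R(L, g) = 16 (R(L, g) = ((4 - L) + L)² = 4² = 16)
d(A) = 1/A
((-13)³ + d(149)) + ((R(-4, 12) + 4097) - 197) = ((-13)³ + 1/149) + ((16 + 4097) - 197) = (-2197 + 1/149) + (4113 - 197) = -327352/149 + 3916 = 256132/149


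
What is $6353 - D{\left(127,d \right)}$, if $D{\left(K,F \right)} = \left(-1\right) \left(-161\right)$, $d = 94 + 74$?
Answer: $6192$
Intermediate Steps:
$d = 168$
$D{\left(K,F \right)} = 161$
$6353 - D{\left(127,d \right)} = 6353 - 161 = 6192$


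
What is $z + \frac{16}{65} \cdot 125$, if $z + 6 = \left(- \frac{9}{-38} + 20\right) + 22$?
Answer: $\frac{33101}{494} \approx 67.006$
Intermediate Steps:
$z = \frac{1377}{38}$ ($z = -6 + \left(\left(- \frac{9}{-38} + 20\right) + 22\right) = -6 + \left(\left(\left(-9\right) \left(- \frac{1}{38}\right) + 20\right) + 22\right) = -6 + \left(\left(\frac{9}{38} + 20\right) + 22\right) = -6 + \left(\frac{769}{38} + 22\right) = -6 + \frac{1605}{38} = \frac{1377}{38} \approx 36.237$)
$z + \frac{16}{65} \cdot 125 = \frac{1377}{38} + \frac{16}{65} \cdot 125 = \frac{1377}{38} + \frac{400}{13} = \frac{33101}{494}$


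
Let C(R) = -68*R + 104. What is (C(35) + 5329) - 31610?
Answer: -28557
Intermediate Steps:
C(R) = 104 - 68*R
(C(35) + 5329) - 31610 = ((104 - 68*35) + 5329) - 31610 = ((104 - 2380) + 5329) - 31610 = (-2276 + 5329) - 31610 = 3053 - 31610 = -28557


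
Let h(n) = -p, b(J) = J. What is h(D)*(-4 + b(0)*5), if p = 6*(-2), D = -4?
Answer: -48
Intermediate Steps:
p = -12
h(n) = 12 (h(n) = -1*(-12) = 12)
h(D)*(-4 + b(0)*5) = 12*(-4 + 0*5) = 12*(-4 + 0) = 12*(-4) = -48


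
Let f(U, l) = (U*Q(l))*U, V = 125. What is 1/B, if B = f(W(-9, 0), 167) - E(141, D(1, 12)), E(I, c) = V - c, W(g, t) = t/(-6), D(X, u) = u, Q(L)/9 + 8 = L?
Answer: -1/113 ≈ -0.0088496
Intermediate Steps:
Q(L) = -72 + 9*L
W(g, t) = -t/6 (W(g, t) = t*(-1/6) = -t/6)
f(U, l) = U**2*(-72 + 9*l) (f(U, l) = (U*(-72 + 9*l))*U = U**2*(-72 + 9*l))
E(I, c) = 125 - c
B = -113 (B = 9*(-1/6*0)**2*(-8 + 167) - (125 - 1*12) = 9*0**2*159 - (125 - 12) = 9*0*159 - 1*113 = 0 - 113 = -113)
1/B = 1/(-113) = -1/113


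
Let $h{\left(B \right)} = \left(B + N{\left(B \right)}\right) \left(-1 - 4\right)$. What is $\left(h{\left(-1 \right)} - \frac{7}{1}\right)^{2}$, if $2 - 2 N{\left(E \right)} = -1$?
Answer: $\frac{361}{4} \approx 90.25$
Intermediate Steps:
$N{\left(E \right)} = \frac{3}{2}$ ($N{\left(E \right)} = 1 - - \frac{1}{2} = 1 + \frac{1}{2} = \frac{3}{2}$)
$h{\left(B \right)} = - \frac{15}{2} - 5 B$ ($h{\left(B \right)} = \left(B + \frac{3}{2}\right) \left(-1 - 4\right) = \left(\frac{3}{2} + B\right) \left(-5\right) = - \frac{15}{2} - 5 B$)
$\left(h{\left(-1 \right)} - \frac{7}{1}\right)^{2} = \left(\left(- \frac{15}{2} - -5\right) - \frac{7}{1}\right)^{2} = \left(\left(- \frac{15}{2} + 5\right) - 7\right)^{2} = \left(- \frac{5}{2} - 7\right)^{2} = \left(- \frac{19}{2}\right)^{2} = \frac{361}{4}$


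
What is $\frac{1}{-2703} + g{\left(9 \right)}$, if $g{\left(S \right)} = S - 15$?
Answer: $- \frac{16219}{2703} \approx -6.0004$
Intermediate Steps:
$g{\left(S \right)} = -15 + S$ ($g{\left(S \right)} = S - 15 = -15 + S$)
$\frac{1}{-2703} + g{\left(9 \right)} = \frac{1}{-2703} + \left(-15 + 9\right) = - \frac{1}{2703} - 6 = - \frac{16219}{2703}$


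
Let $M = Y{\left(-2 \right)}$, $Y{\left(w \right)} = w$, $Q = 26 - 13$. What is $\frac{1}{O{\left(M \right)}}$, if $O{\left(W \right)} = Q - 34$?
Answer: $- \frac{1}{21} \approx -0.047619$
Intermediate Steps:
$Q = 13$ ($Q = 26 - 13 = 13$)
$M = -2$
$O{\left(W \right)} = -21$ ($O{\left(W \right)} = 13 - 34 = -21$)
$\frac{1}{O{\left(M \right)}} = \frac{1}{-21} = - \frac{1}{21}$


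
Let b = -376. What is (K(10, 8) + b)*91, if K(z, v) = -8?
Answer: -34944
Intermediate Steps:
(K(10, 8) + b)*91 = (-8 - 376)*91 = -384*91 = -34944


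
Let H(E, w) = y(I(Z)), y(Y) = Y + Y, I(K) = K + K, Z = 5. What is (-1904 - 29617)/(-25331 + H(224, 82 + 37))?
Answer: 10507/8437 ≈ 1.2453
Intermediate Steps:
I(K) = 2*K
y(Y) = 2*Y
H(E, w) = 20 (H(E, w) = 2*(2*5) = 2*10 = 20)
(-1904 - 29617)/(-25331 + H(224, 82 + 37)) = (-1904 - 29617)/(-25331 + 20) = -31521/(-25311) = -31521*(-1/25311) = 10507/8437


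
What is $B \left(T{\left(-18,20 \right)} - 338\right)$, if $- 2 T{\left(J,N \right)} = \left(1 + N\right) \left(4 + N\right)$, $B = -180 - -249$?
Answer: $-40710$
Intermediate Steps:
$B = 69$ ($B = -180 + 249 = 69$)
$T{\left(J,N \right)} = - \frac{\left(1 + N\right) \left(4 + N\right)}{2}$
$B \left(T{\left(-18,20 \right)} - 338\right) = 69 \left(\left(-2 - 50 - \frac{20^{2}}{2}\right) - 338\right) = 69 \left(\left(-2 - 50 - 200\right) - 338\right) = 69 \left(-252 - 338\right) = 69 \left(-590\right) = -40710$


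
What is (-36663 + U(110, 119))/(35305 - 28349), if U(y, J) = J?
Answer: -9136/1739 ≈ -5.2536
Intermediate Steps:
(-36663 + U(110, 119))/(35305 - 28349) = (-36663 + 119)/(35305 - 28349) = -36544/6956 = -36544*1/6956 = -9136/1739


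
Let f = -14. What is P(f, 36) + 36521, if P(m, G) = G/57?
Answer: 693911/19 ≈ 36522.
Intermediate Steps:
P(m, G) = G/57 (P(m, G) = G*(1/57) = G/57)
P(f, 36) + 36521 = (1/57)*36 + 36521 = 12/19 + 36521 = 693911/19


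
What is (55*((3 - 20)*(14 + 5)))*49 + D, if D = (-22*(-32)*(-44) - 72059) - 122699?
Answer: -1096219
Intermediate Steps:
D = -225734 (D = (704*(-44) - 72059) - 122699 = (-30976 - 72059) - 122699 = -103035 - 122699 = -225734)
(55*((3 - 20)*(14 + 5)))*49 + D = (55*((3 - 20)*(14 + 5)))*49 - 225734 = (55*(-17*19))*49 - 225734 = (55*(-323))*49 - 225734 = -17765*49 - 225734 = -870485 - 225734 = -1096219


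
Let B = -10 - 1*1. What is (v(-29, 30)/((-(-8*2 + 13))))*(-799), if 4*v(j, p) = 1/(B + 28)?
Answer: -47/12 ≈ -3.9167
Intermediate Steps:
B = -11 (B = -10 - 1 = -11)
v(j, p) = 1/68 (v(j, p) = 1/(4*(-11 + 28)) = (¼)/17 = (¼)*(1/17) = 1/68)
(v(-29, 30)/((-(-8*2 + 13))))*(-799) = (1/(68*((-(-8*2 + 13)))))*(-799) = (1/(68*((-(-16 + 13)))))*(-799) = (1/(68*((-1*(-3)))))*(-799) = ((1/68)/3)*(-799) = ((1/68)*(⅓))*(-799) = (1/204)*(-799) = -47/12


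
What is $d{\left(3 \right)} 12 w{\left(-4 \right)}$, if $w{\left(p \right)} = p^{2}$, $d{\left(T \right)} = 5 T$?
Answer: $2880$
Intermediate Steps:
$d{\left(3 \right)} 12 w{\left(-4 \right)} = 5 \cdot 3 \cdot 12 \left(-4\right)^{2} = 15 \cdot 12 \cdot 16 = 180 \cdot 16 = 2880$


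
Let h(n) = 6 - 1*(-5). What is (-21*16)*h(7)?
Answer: -3696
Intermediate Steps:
h(n) = 11 (h(n) = 6 + 5 = 11)
(-21*16)*h(7) = -21*16*11 = -336*11 = -3696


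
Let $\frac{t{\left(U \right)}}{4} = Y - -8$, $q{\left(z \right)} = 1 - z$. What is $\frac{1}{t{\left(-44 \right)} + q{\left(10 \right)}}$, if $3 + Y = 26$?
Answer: $\frac{1}{115} \approx 0.0086956$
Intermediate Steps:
$Y = 23$ ($Y = -3 + 26 = 23$)
$t{\left(U \right)} = 124$ ($t{\left(U \right)} = 4 \left(23 - -8\right) = 4 \left(23 + 8\right) = 4 \cdot 31 = 124$)
$\frac{1}{t{\left(-44 \right)} + q{\left(10 \right)}} = \frac{1}{124 + \left(1 - 10\right)} = \frac{1}{124 - 9} = \frac{1}{115}$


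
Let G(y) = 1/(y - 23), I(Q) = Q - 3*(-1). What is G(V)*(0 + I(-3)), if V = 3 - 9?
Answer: 0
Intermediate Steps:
I(Q) = 3 + Q (I(Q) = Q + 3 = 3 + Q)
V = -6
G(y) = 1/(-23 + y)
G(V)*(0 + I(-3)) = (0 + (3 - 3))/(-23 - 6) = (0 + 0)/(-29) = -1/29*0 = 0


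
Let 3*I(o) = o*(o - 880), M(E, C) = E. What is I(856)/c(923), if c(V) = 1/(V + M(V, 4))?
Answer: -12641408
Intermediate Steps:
I(o) = o*(-880 + o)/3 (I(o) = (o*(o - 880))/3 = (o*(-880 + o))/3 = o*(-880 + o)/3)
c(V) = 1/(2*V) (c(V) = 1/(V + V) = 1/(2*V))
I(856)/c(923) = ((1/3)*856*(-880 + 856))/(((1/2)/923)) = ((1/3)*856*(-24))/(((1/2)*(1/923))) = -6848/1/1846 = -6848*1846 = -12641408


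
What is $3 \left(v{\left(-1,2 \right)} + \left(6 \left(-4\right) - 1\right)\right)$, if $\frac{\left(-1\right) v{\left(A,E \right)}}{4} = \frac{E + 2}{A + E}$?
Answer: $-123$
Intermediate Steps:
$v{\left(A,E \right)} = - \frac{4 \left(2 + E\right)}{A + E}$ ($v{\left(A,E \right)} = - 4 \frac{E + 2}{A + E} = - 4 \frac{2 + E}{A + E} = - \frac{4 \left(2 + E\right)}{A + E}$)
$3 \left(v{\left(-1,2 \right)} + \left(6 \left(-4\right) - 1\right)\right) = 3 \left(\frac{4 \left(-2 - 2\right)}{-1 + 2} + \left(6 \left(-4\right) - 1\right)\right) = 3 \left(\frac{4 \left(-2 - 2\right)}{1} - 25\right) = 3 \left(4 \cdot 1 \left(-4\right) - 25\right) = 3 \left(-16 - 25\right) = 3 \left(-41\right) = -123$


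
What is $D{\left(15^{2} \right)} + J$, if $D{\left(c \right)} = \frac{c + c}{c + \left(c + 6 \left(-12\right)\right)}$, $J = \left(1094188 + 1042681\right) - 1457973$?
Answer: $\frac{14256841}{21} \approx 6.789 \cdot 10^{5}$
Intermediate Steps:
$J = 678896$ ($J = 2136869 - 1457973 = 678896$)
$D{\left(c \right)} = \frac{2 c}{-72 + 2 c}$ ($D{\left(c \right)} = \frac{2 c}{c + \left(c - 72\right)} = \frac{2 c}{c + \left(-72 + c\right)} = \frac{2 c}{-72 + 2 c}$)
$D{\left(15^{2} \right)} + J = \frac{15^{2}}{-36 + 15^{2}} + 678896 = \frac{225}{-36 + 225} + 678896 = \frac{225}{189} + 678896 = 225 \cdot \frac{1}{189} + 678896 = \frac{25}{21} + 678896 = \frac{14256841}{21}$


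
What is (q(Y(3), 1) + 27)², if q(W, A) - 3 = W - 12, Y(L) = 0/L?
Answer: 324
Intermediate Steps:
Y(L) = 0
q(W, A) = -9 + W (q(W, A) = 3 + (W - 12) = 3 + (-12 + W) = -9 + W)
(q(Y(3), 1) + 27)² = ((-9 + 0) + 27)² = (-9 + 27)² = 18² = 324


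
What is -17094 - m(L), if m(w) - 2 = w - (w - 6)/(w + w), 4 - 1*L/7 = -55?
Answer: -14462027/826 ≈ -17509.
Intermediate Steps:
L = 413 (L = 28 - 7*(-55) = 28 + 385 = 413)
m(w) = 2 + w - (-6 + w)/(2*w) (m(w) = 2 + (w - (w - 6)/(w + w)) = 2 + (w - (-6 + w)/(2*w)) = 2 + w - (-6 + w)/(2*w))
-17094 - m(L) = -17094 - (3/2 + 413 + 3/413) = -17094 - 1*342383/826 = -17094 - 342383/826 = -14462027/826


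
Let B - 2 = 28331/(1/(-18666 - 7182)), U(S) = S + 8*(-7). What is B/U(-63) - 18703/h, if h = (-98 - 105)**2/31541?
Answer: 4301019758991/700553 ≈ 6.1395e+6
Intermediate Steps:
U(S) = -56 + S (U(S) = S - 56 = -56 + S)
h = 41209/31541 (h = (-203)**2*(1/31541) = 41209*(1/31541) = 41209/31541 ≈ 1.3065)
B = -732299686 (B = 2 + 28331/(1/(-18666 - 7182)) = 2 + 28331/(1/(-25848)) = 2 + 28331/(-1/25848) = 2 + 28331*(-25848) = 2 - 732299688 = -732299686)
B/U(-63) - 18703/h = -732299686/(-56 - 63) - 18703/41209/31541 = -732299686/(-119) - 18703*31541/41209 = -732299686*(-1/119) - 589911323/41209 = 732299686/119 - 589911323/41209 = 4301019758991/700553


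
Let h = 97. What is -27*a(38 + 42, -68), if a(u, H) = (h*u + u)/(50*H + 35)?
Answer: 42336/673 ≈ 62.906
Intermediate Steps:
a(u, H) = 98*u/(35 + 50*H) (a(u, H) = (97*u + u)/(50*H + 35) = (98*u)/(35 + 50*H) = 98*u/(35 + 50*H))
-27*a(38 + 42, -68) = -2646*(38 + 42)/(5*(7 + 10*(-68))) = -2646*80/(5*(7 - 680)) = -2646*80/(5*(-673)) = -2646*80*(-1)/(5*673) = -27*(-1568/673) = 42336/673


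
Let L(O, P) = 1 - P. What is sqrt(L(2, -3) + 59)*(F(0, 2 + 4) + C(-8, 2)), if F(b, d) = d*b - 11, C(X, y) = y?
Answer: -27*sqrt(7) ≈ -71.435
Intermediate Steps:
F(b, d) = -11 + b*d (F(b, d) = b*d - 11 = -11 + b*d)
sqrt(L(2, -3) + 59)*(F(0, 2 + 4) + C(-8, 2)) = sqrt((1 - 1*(-3)) + 59)*((-11 + 0*(2 + 4)) + 2) = sqrt((1 + 3) + 59)*((-11 + 0*6) + 2) = sqrt(4 + 59)*((-11 + 0) + 2) = sqrt(63)*(-11 + 2) = (3*sqrt(7))*(-9) = -27*sqrt(7)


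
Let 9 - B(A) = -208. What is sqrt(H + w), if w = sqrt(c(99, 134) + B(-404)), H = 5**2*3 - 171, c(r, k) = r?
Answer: sqrt(-96 + 2*sqrt(79)) ≈ 8.8444*I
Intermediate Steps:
B(A) = 217 (B(A) = 9 - 1*(-208) = 9 + 208 = 217)
H = -96 (H = 25*3 - 171 = 75 - 171 = -96)
w = 2*sqrt(79) (w = sqrt(99 + 217) = sqrt(316) = 2*sqrt(79) ≈ 17.776)
sqrt(H + w) = sqrt(-96 + 2*sqrt(79))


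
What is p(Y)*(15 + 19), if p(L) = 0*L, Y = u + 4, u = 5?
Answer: 0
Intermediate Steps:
Y = 9 (Y = 5 + 4 = 9)
p(L) = 0
p(Y)*(15 + 19) = 0*(15 + 19) = 0*34 = 0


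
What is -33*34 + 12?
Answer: -1110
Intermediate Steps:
-33*34 + 12 = -1122 + 12 = -1110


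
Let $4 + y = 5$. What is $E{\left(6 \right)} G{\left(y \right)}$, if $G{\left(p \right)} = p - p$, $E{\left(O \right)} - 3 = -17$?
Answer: $0$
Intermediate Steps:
$y = 1$ ($y = -4 + 5 = 1$)
$E{\left(O \right)} = -14$ ($E{\left(O \right)} = 3 - 17 = -14$)
$G{\left(p \right)} = 0$
$E{\left(6 \right)} G{\left(y \right)} = \left(-14\right) 0 = 0$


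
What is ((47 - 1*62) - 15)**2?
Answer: 900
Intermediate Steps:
((47 - 1*62) - 15)**2 = ((47 - 62) - 15)**2 = (-15 - 15)**2 = (-30)**2 = 900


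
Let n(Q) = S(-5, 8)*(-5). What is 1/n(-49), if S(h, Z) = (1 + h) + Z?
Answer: -1/20 ≈ -0.050000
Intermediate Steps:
S(h, Z) = 1 + Z + h
n(Q) = -20 (n(Q) = (1 + 8 - 5)*(-5) = 4*(-5) = -20)
1/n(-49) = 1/(-20) = -1/20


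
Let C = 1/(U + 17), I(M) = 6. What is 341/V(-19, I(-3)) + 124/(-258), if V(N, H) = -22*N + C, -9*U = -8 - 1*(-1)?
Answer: 2891122/8628681 ≈ 0.33506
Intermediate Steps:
U = 7/9 (U = -(-8 - 1*(-1))/9 = -(-8 + 1)/9 = -1/9*(-7) = 7/9 ≈ 0.77778)
C = 9/160 (C = 1/(7/9 + 17) = 1/(160/9) = 9/160 ≈ 0.056250)
V(N, H) = 9/160 - 22*N (V(N, H) = -22*N + 9/160 = 9/160 - 22*N)
341/V(-19, I(-3)) + 124/(-258) = 341/(9/160 - 22*(-19)) + 124/(-258) = 341/(9/160 + 418) + 124*(-1/258) = 341/(66889/160) - 62/129 = 341*(160/66889) - 62/129 = 54560/66889 - 62/129 = 2891122/8628681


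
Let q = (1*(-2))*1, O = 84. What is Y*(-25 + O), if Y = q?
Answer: -118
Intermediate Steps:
q = -2 (q = -2*1 = -2)
Y = -2
Y*(-25 + O) = -2*(-25 + 84) = -2*59 = -118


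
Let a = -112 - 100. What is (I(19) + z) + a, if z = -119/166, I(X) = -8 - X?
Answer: -39793/166 ≈ -239.72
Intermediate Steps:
z = -119/166 (z = -119*1/166 = -119/166 ≈ -0.71687)
a = -212
(I(19) + z) + a = ((-8 - 1*19) - 119/166) - 212 = ((-8 - 19) - 119/166) - 212 = (-27 - 119/166) - 212 = -4601/166 - 212 = -39793/166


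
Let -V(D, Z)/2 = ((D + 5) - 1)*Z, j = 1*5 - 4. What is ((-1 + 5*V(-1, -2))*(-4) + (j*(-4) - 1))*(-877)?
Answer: 211357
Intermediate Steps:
j = 1 (j = 5 - 4 = 1)
V(D, Z) = -2*Z*(4 + D) (V(D, Z) = -2*((D + 5) - 1)*Z = -2*((5 + D) - 1)*Z = -2*(4 + D)*Z = -2*Z*(4 + D))
((-1 + 5*V(-1, -2))*(-4) + (j*(-4) - 1))*(-877) = ((-1 + 5*(-2*(-2)*(4 - 1)))*(-4) + (1*(-4) - 1))*(-877) = ((-1 + 5*(-2*(-2)*3))*(-4) + (-4 - 1))*(-877) = ((-1 + 5*12)*(-4) - 5)*(-877) = ((-1 + 60)*(-4) - 5)*(-877) = (59*(-4) - 5)*(-877) = (-236 - 5)*(-877) = -241*(-877) = 211357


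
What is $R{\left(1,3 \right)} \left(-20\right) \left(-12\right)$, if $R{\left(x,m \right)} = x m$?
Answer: $720$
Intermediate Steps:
$R{\left(x,m \right)} = m x$
$R{\left(1,3 \right)} \left(-20\right) \left(-12\right) = 3 \cdot 1 \left(-20\right) \left(-12\right) = 3 \left(-20\right) \left(-12\right) = \left(-60\right) \left(-12\right) = 720$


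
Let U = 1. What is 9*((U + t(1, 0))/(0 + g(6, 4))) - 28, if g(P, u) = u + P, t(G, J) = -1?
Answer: -28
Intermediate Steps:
g(P, u) = P + u
9*((U + t(1, 0))/(0 + g(6, 4))) - 28 = 9*((1 - 1)/(0 + (6 + 4))) - 28 = 9*(0/(0 + 10)) - 28 = 9*(0/10) - 28 = 9*(0*(1/10)) - 28 = 9*0 - 28 = 0 - 28 = -28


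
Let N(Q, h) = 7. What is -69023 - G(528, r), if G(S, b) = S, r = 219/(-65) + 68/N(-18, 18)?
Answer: -69551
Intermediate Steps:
r = 2887/455 (r = 219/(-65) + 68/7 = 219*(-1/65) + 68*(⅐) = -219/65 + 68/7 = 2887/455 ≈ 6.3451)
-69023 - G(528, r) = -69023 - 1*528 = -69023 - 528 = -69551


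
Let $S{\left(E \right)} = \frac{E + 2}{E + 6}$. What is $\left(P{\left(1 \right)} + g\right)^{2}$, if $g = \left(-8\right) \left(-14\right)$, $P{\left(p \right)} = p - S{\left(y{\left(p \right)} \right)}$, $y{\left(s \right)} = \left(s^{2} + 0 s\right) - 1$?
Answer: $\frac{114244}{9} \approx 12694.0$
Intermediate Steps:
$y{\left(s \right)} = -1 + s^{2}$ ($y{\left(s \right)} = \left(s^{2} + 0\right) - 1 = s^{2} - 1 = -1 + s^{2}$)
$S{\left(E \right)} = \frac{2 + E}{6 + E}$
$P{\left(p \right)} = p - \frac{1 + p^{2}}{5 + p^{2}}$ ($P{\left(p \right)} = p - \frac{2 + \left(-1 + p^{2}\right)}{6 + \left(-1 + p^{2}\right)} = p - \frac{1 + p^{2}}{5 + p^{2}}$)
$g = 112$
$\left(P{\left(1 \right)} + g\right)^{2} = \left(\frac{-1 - 1^{2} + 1 \left(5 + 1^{2}\right)}{5 + 1^{2}} + 112\right)^{2} = \left(\frac{-1 - 1 + 1 \left(5 + 1\right)}{5 + 1} + 112\right)^{2} = \left(\frac{-1 - 1 + 1 \cdot 6}{6} + 112\right)^{2} = \left(\frac{-1 - 1 + 6}{6} + 112\right)^{2} = \left(\frac{1}{6} \cdot 4 + 112\right)^{2} = \left(\frac{2}{3} + 112\right)^{2} = \left(\frac{338}{3}\right)^{2} = \frac{114244}{9}$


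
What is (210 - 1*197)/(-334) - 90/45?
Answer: -681/334 ≈ -2.0389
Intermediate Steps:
(210 - 1*197)/(-334) - 90/45 = (210 - 197)*(-1/334) - 90*1/45 = 13*(-1/334) - 2 = -13/334 - 2 = -681/334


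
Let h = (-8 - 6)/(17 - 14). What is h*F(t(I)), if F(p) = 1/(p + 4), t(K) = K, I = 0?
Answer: -7/6 ≈ -1.1667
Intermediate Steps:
h = -14/3 ≈ -4.6667
F(p) = 1/(4 + p)
h*F(t(I)) = -14/(3*(4 + 0)) = -14/3/4 = -14/3*1/4 = -7/6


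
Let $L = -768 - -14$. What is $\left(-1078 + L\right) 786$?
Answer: $-1439952$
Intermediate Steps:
$L = -754$ ($L = -768 + 14 = -754$)
$\left(-1078 + L\right) 786 = \left(-1078 - 754\right) 786 = \left(-1832\right) 786 = -1439952$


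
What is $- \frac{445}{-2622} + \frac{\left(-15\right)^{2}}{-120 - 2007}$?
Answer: $\frac{118855}{1858998} \approx 0.063935$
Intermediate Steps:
$- \frac{445}{-2622} + \frac{\left(-15\right)^{2}}{-120 - 2007} = \left(-445\right) \left(- \frac{1}{2622}\right) + \frac{225}{-2127} = \frac{445}{2622} + 225 \left(- \frac{1}{2127}\right) = \frac{445}{2622} - \frac{75}{709} = \frac{118855}{1858998}$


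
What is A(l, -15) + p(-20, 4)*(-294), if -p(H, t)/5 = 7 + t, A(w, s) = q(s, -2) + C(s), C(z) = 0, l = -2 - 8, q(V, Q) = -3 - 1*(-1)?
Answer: 16168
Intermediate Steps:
q(V, Q) = -2 (q(V, Q) = -3 + 1 = -2)
l = -10
A(w, s) = -2 (A(w, s) = -2 + 0 = -2)
p(H, t) = -35 - 5*t (p(H, t) = -5*(7 + t) = -35 - 5*t)
A(l, -15) + p(-20, 4)*(-294) = -2 + (-35 - 5*4)*(-294) = -2 + (-35 - 20)*(-294) = -2 - 55*(-294) = -2 + 16170 = 16168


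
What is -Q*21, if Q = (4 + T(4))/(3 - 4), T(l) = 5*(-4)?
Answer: -336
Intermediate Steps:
T(l) = -20
Q = 16 (Q = (4 - 20)/(3 - 4) = -16/(-1) = -16*(-1) = 16)
-Q*21 = -1*16*21 = -16*21 = -336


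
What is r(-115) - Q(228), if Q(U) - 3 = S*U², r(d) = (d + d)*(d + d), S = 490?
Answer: -25419263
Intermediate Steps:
r(d) = 4*d² (r(d) = (2*d)*(2*d) = 4*d²)
Q(U) = 3 + 490*U²
r(-115) - Q(228) = 4*(-115)² - (3 + 490*228²) = 4*13225 - (3 + 490*51984) = 52900 - (3 + 25472160) = 52900 - 1*25472163 = 52900 - 25472163 = -25419263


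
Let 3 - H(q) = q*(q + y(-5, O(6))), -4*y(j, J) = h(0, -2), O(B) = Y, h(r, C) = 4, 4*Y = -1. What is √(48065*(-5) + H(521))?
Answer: I*√511242 ≈ 715.01*I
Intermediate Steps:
Y = -¼ (Y = (¼)*(-1) = -¼ ≈ -0.25000)
O(B) = -¼
y(j, J) = -1 (y(j, J) = -¼*4 = -1)
H(q) = 3 - q*(-1 + q) (H(q) = 3 - q*(q - 1) = 3 - q*(-1 + q))
√(48065*(-5) + H(521)) = √(48065*(-5) + (3 + 521 - 1*521²)) = √(-240325 + (3 + 521 - 1*271441)) = √(-240325 + (3 + 521 - 271441)) = √(-240325 - 270917) = √(-511242) = I*√511242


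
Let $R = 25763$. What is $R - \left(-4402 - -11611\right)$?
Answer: $18554$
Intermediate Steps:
$R - \left(-4402 - -11611\right) = 25763 - \left(-4402 - -11611\right) = 25763 - \left(-4402 + 11611\right) = 25763 - 7209 = 18554$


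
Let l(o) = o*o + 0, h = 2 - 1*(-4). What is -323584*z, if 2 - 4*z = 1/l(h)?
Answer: -1435904/9 ≈ -1.5955e+5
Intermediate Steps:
h = 6 (h = 2 + 4 = 6)
l(o) = o² (l(o) = o² + 0 = o²)
z = 71/144 (z = ½ - 1/(4*(6²)) = ½ - ¼/36 = ½ - ¼*1/36 = ½ - 1/144 = 71/144 ≈ 0.49306)
-323584*z = -323584*71/144 = -1435904/9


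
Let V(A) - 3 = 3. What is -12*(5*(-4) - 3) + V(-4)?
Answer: 282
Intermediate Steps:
V(A) = 6 (V(A) = 3 + 3 = 6)
-12*(5*(-4) - 3) + V(-4) = -12*(5*(-4) - 3) + 6 = -12*(-20 - 3) + 6 = -12*(-23) + 6 = 276 + 6 = 282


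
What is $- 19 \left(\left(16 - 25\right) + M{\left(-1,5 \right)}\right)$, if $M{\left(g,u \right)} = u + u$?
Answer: $-19$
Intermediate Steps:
$M{\left(g,u \right)} = 2 u$
$- 19 \left(\left(16 - 25\right) + M{\left(-1,5 \right)}\right) = - 19 \left(\left(16 - 25\right) + 2 \cdot 5\right) = - 19 \left(\left(16 - 25\right) + 10\right) = - 19 \left(-9 + 10\right) = \left(-19\right) 1 = -19$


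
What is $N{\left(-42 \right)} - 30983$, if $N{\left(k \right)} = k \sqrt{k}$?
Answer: $-30983 - 42 i \sqrt{42} \approx -30983.0 - 272.19 i$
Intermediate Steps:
$N{\left(k \right)} = k^{\frac{3}{2}}$
$N{\left(-42 \right)} - 30983 = \left(-42\right)^{\frac{3}{2}} - 30983 = - 42 i \sqrt{42} - 30983 = -30983 - 42 i \sqrt{42}$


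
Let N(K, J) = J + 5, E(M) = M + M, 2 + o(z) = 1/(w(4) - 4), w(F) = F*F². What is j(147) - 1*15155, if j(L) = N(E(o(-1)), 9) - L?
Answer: -15288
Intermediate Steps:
w(F) = F³
o(z) = -119/60 (o(z) = -2 + 1/(4³ - 4) = -2 + 1/(64 - 4) = -2 + 1/60 = -119/60)
E(M) = 2*M
N(K, J) = 5 + J
j(L) = 14 - L (j(L) = (5 + 9) - L = 14 - L)
j(147) - 1*15155 = (14 - 1*147) - 1*15155 = (14 - 147) - 15155 = -133 - 15155 = -15288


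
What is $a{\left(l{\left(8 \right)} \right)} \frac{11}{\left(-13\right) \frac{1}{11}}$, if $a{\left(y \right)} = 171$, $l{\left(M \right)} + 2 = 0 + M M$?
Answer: $- \frac{20691}{13} \approx -1591.6$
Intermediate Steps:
$l{\left(M \right)} = -2 + M^{2}$ ($l{\left(M \right)} = -2 + \left(0 + M M\right) = -2 + \left(0 + M^{2}\right) = -2 + M^{2}$)
$a{\left(l{\left(8 \right)} \right)} \frac{11}{\left(-13\right) \frac{1}{11}} = 171 \frac{11}{\left(-13\right) \frac{1}{11}} = 171 \frac{11}{- \frac{13}{11}} = 171 \cdot 11 \left(- \frac{11}{13}\right) = 171 \left(- \frac{121}{13}\right) = - \frac{20691}{13}$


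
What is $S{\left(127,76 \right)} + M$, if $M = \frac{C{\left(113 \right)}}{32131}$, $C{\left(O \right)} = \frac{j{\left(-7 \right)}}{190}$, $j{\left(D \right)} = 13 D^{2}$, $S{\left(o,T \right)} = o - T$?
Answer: $\frac{311350027}{6104890} \approx 51.0$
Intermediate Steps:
$C{\left(O \right)} = \frac{637}{190}$ ($C{\left(O \right)} = \frac{13 \left(-7\right)^{2}}{190} = 13 \cdot 49 \cdot \frac{1}{190} = 637 \cdot \frac{1}{190} = \frac{637}{190}$)
$M = \frac{637}{6104890}$ ($M = \frac{637}{190 \cdot 32131} = \frac{637}{190} \cdot \frac{1}{32131} = \frac{637}{6104890} \approx 0.00010434$)
$S{\left(127,76 \right)} + M = \left(127 - 76\right) + \frac{637}{6104890} = 51 + \frac{637}{6104890} = \frac{311350027}{6104890}$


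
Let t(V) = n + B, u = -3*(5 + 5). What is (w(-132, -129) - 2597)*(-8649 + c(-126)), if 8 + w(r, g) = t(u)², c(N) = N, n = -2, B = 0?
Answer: 22823775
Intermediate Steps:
u = -30 (u = -3*10 = -30)
t(V) = -2 (t(V) = -2 + 0 = -2)
w(r, g) = -4 (w(r, g) = -8 + (-2)² = -8 + 4 = -4)
(w(-132, -129) - 2597)*(-8649 + c(-126)) = (-4 - 2597)*(-8649 - 126) = -2601*(-8775) = 22823775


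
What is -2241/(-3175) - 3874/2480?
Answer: -674227/787400 ≈ -0.85627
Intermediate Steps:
-2241/(-3175) - 3874/2480 = -2241*(-1/3175) - 3874/2480 = 2241/3175 - 1*1937/1240 = 2241/3175 - 1937/1240 = -674227/787400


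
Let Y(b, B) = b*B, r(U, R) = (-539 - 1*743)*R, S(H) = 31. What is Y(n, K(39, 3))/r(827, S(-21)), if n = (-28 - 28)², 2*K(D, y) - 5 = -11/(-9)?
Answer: -43904/178839 ≈ -0.24549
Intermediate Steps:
K(D, y) = 28/9 (K(D, y) = 5/2 + (-11/(-9))/2 = 5/2 + (-11*(-⅑))/2 = 5/2 + (½)*(11/9) = 5/2 + 11/18 = 28/9)
r(U, R) = -1282*R (r(U, R) = (-539 - 743)*R = -1282*R)
n = 3136 (n = (-56)² = 3136)
Y(b, B) = B*b
Y(n, K(39, 3))/r(827, S(-21)) = ((28/9)*3136)/((-1282*31)) = (87808/9)/(-39742) = (87808/9)*(-1/39742) = -43904/178839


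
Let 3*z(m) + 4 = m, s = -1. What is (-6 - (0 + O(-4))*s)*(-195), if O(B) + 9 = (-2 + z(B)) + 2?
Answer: 3445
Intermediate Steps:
z(m) = -4/3 + m/3
O(B) = -31/3 + B/3 (O(B) = -9 + ((-2 + (-4/3 + B/3)) + 2) = -9 + ((-10/3 + B/3) + 2) = -9 + (-4/3 + B/3) = -31/3 + B/3)
(-6 - (0 + O(-4))*s)*(-195) = (-6 - (0 + (-31/3 + (⅓)*(-4)))*(-1))*(-195) = (-6 - (0 + (-31/3 - 4/3))*(-1))*(-195) = (-6 - (0 - 35/3)*(-1))*(-195) = (-6 - (-35)*(-1)/3)*(-195) = (-6 - 1*35/3)*(-195) = (-6 - 35/3)*(-195) = -53/3*(-195) = 3445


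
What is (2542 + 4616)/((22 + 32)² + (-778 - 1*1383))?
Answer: 7158/755 ≈ 9.4808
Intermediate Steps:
(2542 + 4616)/((22 + 32)² + (-778 - 1*1383)) = 7158/(54² + (-778 - 1383)) = 7158/(2916 - 2161) = 7158/755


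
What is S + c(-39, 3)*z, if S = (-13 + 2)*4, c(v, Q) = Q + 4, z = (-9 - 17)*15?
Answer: -2774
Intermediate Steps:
z = -390 (z = -26*15 = -390)
c(v, Q) = 4 + Q
S = -44 (S = -11*4 = -44)
S + c(-39, 3)*z = -44 + (4 + 3)*(-390) = -44 + 7*(-390) = -44 - 2730 = -2774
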